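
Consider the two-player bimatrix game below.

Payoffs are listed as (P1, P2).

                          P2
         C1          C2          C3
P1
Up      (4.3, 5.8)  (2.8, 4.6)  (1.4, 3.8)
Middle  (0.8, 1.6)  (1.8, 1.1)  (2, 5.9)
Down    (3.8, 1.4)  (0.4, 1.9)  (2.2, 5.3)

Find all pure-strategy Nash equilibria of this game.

(Up, C1): P1 gets 4.3, best alternative 3.8; P2 gets 5.8, best alternative 4.6. No profitable deviation — NE.
(Up, C2): P2 can switch to C1 (4.6 → 5.8). Not NE.
(Up, C3): P1 can switch to Middle (1.4 → 2). Not NE.
(Middle, C1): P1 can switch to Up (0.8 → 4.3). Not NE.
(Middle, C2): P1 can switch to Up (1.8 → 2.8). Not NE.
(Middle, C3): P1 can switch to Down (2 → 2.2). Not NE.
(Down, C1): P1 can switch to Up (3.8 → 4.3). Not NE.
(Down, C2): P1 can switch to Up (0.4 → 2.8). Not NE.
(Down, C3): P1 gets 2.2, best alternative 2; P2 gets 5.3, best alternative 1.9. No profitable deviation — NE.

The pure Nash equilibria are (Up, C1) and (Down, C3).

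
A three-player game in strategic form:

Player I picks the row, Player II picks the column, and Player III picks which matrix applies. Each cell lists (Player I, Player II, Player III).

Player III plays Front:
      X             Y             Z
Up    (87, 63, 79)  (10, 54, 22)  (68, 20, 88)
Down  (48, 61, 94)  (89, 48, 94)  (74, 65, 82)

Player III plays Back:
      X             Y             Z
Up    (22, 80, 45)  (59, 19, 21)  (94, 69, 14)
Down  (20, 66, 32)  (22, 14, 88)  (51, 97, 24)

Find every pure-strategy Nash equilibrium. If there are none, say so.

Player I against (X, Front): payoffs 87, 48 → best response Up.
Player I against (X, Back): payoffs 22, 20 → best response Up.
Player I against (Y, Front): payoffs 10, 89 → best response Down.
Player I against (Y, Back): payoffs 59, 22 → best response Up.
Player I against (Z, Front): payoffs 68, 74 → best response Down.
Player I against (Z, Back): payoffs 94, 51 → best response Up.
Player II against (Up, Front): payoffs 63, 54, 20 → best response X.
Player II against (Up, Back): payoffs 80, 19, 69 → best response X.
Player II against (Down, Front): payoffs 61, 48, 65 → best response Z.
Player II against (Down, Back): payoffs 66, 14, 97 → best response Z.
Player III against (Up, X): payoffs 79, 45 → best response Front.
Player III against (Up, Y): payoffs 22, 21 → best response Front.
Player III against (Up, Z): payoffs 88, 14 → best response Front.
Player III against (Down, X): payoffs 94, 32 → best response Front.
Player III against (Down, Y): payoffs 94, 88 → best response Front.
Player III against (Down, Z): payoffs 82, 24 → best response Front.
Mutual best responses: (Up, X, Front); (Down, Z, Front).

Pure-strategy Nash equilibria: (Up, X, Front) and (Down, Z, Front)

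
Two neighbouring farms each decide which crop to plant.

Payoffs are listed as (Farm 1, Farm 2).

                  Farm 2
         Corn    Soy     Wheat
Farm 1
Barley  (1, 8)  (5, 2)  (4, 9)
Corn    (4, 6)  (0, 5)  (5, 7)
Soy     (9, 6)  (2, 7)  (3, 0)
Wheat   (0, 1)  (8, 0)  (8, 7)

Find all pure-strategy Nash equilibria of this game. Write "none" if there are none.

(Barley, Corn): Farm 1 can switch to Corn (1 → 4). Not NE.
(Barley, Soy): Farm 1 can switch to Wheat (5 → 8). Not NE.
(Barley, Wheat): Farm 1 can switch to Corn (4 → 5). Not NE.
(Corn, Corn): Farm 1 can switch to Soy (4 → 9). Not NE.
(Corn, Soy): Farm 1 can switch to Barley (0 → 5). Not NE.
(Corn, Wheat): Farm 1 can switch to Wheat (5 → 8). Not NE.
(Wheat, Wheat): Farm 1 gets 8, best alternative 5; Farm 2 gets 7, best alternative 1. No profitable deviation — NE.
(The remaining 5 profiles each have a profitable deviation by the same check.)

Pure NE: (Wheat, Wheat)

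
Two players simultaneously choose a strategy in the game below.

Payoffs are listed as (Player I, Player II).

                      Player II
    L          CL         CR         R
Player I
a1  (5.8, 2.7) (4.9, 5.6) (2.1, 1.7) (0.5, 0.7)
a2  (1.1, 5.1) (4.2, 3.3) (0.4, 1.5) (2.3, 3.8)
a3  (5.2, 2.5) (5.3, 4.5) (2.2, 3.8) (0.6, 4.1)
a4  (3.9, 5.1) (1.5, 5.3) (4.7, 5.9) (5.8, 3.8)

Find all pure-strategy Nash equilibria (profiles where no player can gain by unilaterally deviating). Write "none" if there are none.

Mark each player's best response to every combination of opponents' strategies; a profile where every player is best-responding is a pure Nash equilibrium.
Player I against L: payoffs 5.8, 1.1, 5.2, 3.9 → best response a1.
Player I against CL: payoffs 4.9, 4.2, 5.3, 1.5 → best response a3.
Player I against CR: payoffs 2.1, 0.4, 2.2, 4.7 → best response a4.
Player I against R: payoffs 0.5, 2.3, 0.6, 5.8 → best response a4.
Player II against a1: payoffs 2.7, 5.6, 1.7, 0.7 → best response CL.
Player II against a2: payoffs 5.1, 3.3, 1.5, 3.8 → best response L.
Player II against a3: payoffs 2.5, 4.5, 3.8, 4.1 → best response CL.
Player II against a4: payoffs 5.1, 5.3, 5.9, 3.8 → best response CR.
Mutual best responses: (a3, CL); (a4, CR).

Pure-strategy Nash equilibria: (a3, CL), (a4, CR)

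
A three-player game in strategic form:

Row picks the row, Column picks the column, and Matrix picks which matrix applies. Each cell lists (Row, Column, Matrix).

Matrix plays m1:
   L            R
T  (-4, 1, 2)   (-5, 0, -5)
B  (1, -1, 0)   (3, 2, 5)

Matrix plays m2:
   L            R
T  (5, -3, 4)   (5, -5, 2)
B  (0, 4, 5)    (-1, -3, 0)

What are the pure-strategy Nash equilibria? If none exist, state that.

Pure-strategy Nash equilibria: (T, L, m2) and (B, R, m1)

For each strategy profile, look for a profitable unilateral deviation.
(T, L, m1): Row can switch to B (-4 → 1). Not NE.
(T, L, m2): Row gets 5, best alternative 0; Column gets -3, best alternative -5; Matrix gets 4, best alternative 2. No profitable deviation — NE.
(T, R, m1): Row can switch to B (-5 → 3). Not NE.
(T, R, m2): Column can switch to L (-5 → -3). Not NE.
(B, L, m1): Column can switch to R (-1 → 2). Not NE.
(B, L, m2): Row can switch to T (0 → 5). Not NE.
(B, R, m1): Row gets 3, best alternative -5; Column gets 2, best alternative -1; Matrix gets 5, best alternative 0. No profitable deviation — NE.
(B, R, m2): Row can switch to T (-1 → 5). Not NE.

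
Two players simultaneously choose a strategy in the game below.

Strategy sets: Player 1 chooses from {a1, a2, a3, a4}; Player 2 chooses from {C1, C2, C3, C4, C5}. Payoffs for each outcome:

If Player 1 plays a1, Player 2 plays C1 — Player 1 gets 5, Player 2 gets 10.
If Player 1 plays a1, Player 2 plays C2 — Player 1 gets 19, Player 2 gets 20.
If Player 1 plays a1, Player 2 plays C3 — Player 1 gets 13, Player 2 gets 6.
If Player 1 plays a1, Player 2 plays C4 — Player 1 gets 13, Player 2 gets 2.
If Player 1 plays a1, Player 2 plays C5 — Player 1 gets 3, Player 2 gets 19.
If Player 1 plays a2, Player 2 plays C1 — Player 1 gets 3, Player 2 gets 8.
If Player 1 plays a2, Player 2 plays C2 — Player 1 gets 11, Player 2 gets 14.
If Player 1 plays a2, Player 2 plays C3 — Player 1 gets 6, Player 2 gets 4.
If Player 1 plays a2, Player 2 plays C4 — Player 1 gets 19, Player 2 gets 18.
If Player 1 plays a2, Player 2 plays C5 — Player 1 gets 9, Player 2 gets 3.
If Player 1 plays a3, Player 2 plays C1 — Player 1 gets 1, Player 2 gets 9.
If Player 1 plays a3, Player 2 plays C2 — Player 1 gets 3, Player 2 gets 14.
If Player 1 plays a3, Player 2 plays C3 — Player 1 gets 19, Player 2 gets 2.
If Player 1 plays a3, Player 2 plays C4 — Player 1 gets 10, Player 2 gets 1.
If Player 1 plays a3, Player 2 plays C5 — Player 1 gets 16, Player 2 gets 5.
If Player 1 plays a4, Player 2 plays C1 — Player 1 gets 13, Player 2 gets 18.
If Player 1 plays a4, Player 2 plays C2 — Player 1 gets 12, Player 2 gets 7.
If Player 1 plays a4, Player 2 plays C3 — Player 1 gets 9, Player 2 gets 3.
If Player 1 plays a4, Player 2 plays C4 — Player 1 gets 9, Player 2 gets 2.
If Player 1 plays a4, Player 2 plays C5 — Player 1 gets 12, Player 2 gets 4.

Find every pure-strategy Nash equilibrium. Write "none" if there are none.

Player 1 against C1: payoffs 5, 3, 1, 13 → best response a4.
Player 1 against C2: payoffs 19, 11, 3, 12 → best response a1.
Player 1 against C3: payoffs 13, 6, 19, 9 → best response a3.
Player 1 against C4: payoffs 13, 19, 10, 9 → best response a2.
Player 1 against C5: payoffs 3, 9, 16, 12 → best response a3.
Player 2 against a1: payoffs 10, 20, 6, 2, 19 → best response C2.
Player 2 against a2: payoffs 8, 14, 4, 18, 3 → best response C4.
Player 2 against a3: payoffs 9, 14, 2, 1, 5 → best response C2.
Player 2 against a4: payoffs 18, 7, 3, 2, 4 → best response C1.
Mutual best responses: (a1, C2); (a2, C4); (a4, C1).

(a1, C2), (a2, C4), (a4, C1)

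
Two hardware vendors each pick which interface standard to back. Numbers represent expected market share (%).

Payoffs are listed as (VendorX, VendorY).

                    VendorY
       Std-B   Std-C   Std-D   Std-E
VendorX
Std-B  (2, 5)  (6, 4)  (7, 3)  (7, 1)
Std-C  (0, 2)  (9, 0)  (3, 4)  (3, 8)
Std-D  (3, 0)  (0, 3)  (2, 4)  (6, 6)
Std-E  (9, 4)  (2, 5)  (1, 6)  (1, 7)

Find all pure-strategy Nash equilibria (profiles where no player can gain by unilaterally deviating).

There is no pure-strategy Nash equilibrium.

(Std-B, Std-B): VendorX can switch to Std-D (2 → 3). Not NE.
(Std-B, Std-C): VendorX can switch to Std-C (6 → 9). Not NE.
(Std-B, Std-D): VendorY can switch to Std-B (3 → 5). Not NE.
(Std-B, Std-E): VendorY can switch to Std-B (1 → 5). Not NE.
(Std-C, Std-B): VendorX can switch to Std-B (0 → 2). Not NE.
(Std-C, Std-C): VendorY can switch to Std-B (0 → 2). Not NE.
(Std-C, Std-D): VendorX can switch to Std-B (3 → 7). Not NE.
(Std-C, Std-E): VendorX can switch to Std-B (3 → 7). Not NE.
(Std-D, Std-B): VendorX can switch to Std-E (3 → 9). Not NE.
(Std-D, Std-C): VendorX can switch to Std-B (0 → 6). Not NE.
(Std-D, Std-D): VendorX can switch to Std-B (2 → 7). Not NE.
(Std-D, Std-E): VendorX can switch to Std-B (6 → 7). Not NE.
(The remaining 4 profiles each have a profitable deviation by the same check.)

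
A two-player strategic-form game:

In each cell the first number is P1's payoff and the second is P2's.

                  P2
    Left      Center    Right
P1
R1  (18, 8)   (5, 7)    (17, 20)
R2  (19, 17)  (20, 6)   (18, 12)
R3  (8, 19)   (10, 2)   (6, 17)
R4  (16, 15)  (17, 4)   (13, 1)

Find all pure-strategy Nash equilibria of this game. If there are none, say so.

The unique pure-strategy Nash equilibrium is (R2, Left).

For each strategy profile, look for a profitable unilateral deviation.
(R1, Left): P1 can switch to R2 (18 → 19). Not NE.
(R1, Center): P1 can switch to R2 (5 → 20). Not NE.
(R1, Right): P1 can switch to R2 (17 → 18). Not NE.
(R2, Left): P1 gets 19, best alternative 18; P2 gets 17, best alternative 12. No profitable deviation — NE.
(R2, Center): P2 can switch to Left (6 → 17). Not NE.
(R2, Right): P2 can switch to Left (12 → 17). Not NE.
(R3, Left): P1 can switch to R1 (8 → 18). Not NE.
(R3, Center): P1 can switch to R2 (10 → 20). Not NE.
(R3, Right): P1 can switch to R1 (6 → 17). Not NE.
(The remaining 3 profiles each have a profitable deviation by the same check.)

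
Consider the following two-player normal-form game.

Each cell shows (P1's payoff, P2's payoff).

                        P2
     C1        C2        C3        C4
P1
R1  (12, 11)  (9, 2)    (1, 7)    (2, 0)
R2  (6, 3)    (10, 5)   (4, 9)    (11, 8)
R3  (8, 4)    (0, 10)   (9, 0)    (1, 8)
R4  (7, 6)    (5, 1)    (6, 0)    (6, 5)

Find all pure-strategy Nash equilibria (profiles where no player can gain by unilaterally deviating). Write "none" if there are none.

(R1, C1)

P1 against C1: payoffs 12, 6, 8, 7 → best response R1.
P1 against C2: payoffs 9, 10, 0, 5 → best response R2.
P1 against C3: payoffs 1, 4, 9, 6 → best response R3.
P1 against C4: payoffs 2, 11, 1, 6 → best response R2.
P2 against R1: payoffs 11, 2, 7, 0 → best response C1.
P2 against R2: payoffs 3, 5, 9, 8 → best response C3.
P2 against R3: payoffs 4, 10, 0, 8 → best response C2.
P2 against R4: payoffs 6, 1, 0, 5 → best response C1.
Mutual best responses: (R1, C1).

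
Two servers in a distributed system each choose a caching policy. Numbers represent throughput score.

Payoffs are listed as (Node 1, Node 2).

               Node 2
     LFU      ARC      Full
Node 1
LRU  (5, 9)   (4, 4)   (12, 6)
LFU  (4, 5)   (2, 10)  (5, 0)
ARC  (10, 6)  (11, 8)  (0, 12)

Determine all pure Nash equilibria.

none

For each player, find the best response to each opponent profile; mutual best responses are the pure NE.
Node 1 against LFU: payoffs 5, 4, 10 → best response ARC.
Node 1 against ARC: payoffs 4, 2, 11 → best response ARC.
Node 1 against Full: payoffs 12, 5, 0 → best response LRU.
Node 2 against LRU: payoffs 9, 4, 6 → best response LFU.
Node 2 against LFU: payoffs 5, 10, 0 → best response ARC.
Node 2 against ARC: payoffs 6, 8, 12 → best response Full.
No profile is a mutual best response for all players.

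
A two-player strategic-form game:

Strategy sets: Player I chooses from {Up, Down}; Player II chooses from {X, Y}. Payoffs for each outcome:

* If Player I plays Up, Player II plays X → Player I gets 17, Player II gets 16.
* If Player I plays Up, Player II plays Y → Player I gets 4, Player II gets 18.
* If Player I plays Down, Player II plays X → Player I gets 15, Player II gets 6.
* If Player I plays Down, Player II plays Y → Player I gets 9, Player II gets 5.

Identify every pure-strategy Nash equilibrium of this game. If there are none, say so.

(Up, X): Player II can switch to Y (16 → 18). Not NE.
(Up, Y): Player I can switch to Down (4 → 9). Not NE.
(Down, X): Player I can switch to Up (15 → 17). Not NE.
(Down, Y): Player II can switch to X (5 → 6). Not NE.

No pure-strategy Nash equilibrium.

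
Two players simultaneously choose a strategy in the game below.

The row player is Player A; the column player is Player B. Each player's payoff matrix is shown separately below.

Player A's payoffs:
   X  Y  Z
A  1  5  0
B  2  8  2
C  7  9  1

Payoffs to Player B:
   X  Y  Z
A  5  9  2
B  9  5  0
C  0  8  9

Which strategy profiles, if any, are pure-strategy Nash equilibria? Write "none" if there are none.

Check each profile: it is a Nash equilibrium iff no player can strictly gain by switching unilaterally.
(A, X): Player A can switch to B (1 → 2). Not NE.
(A, Y): Player A can switch to B (5 → 8). Not NE.
(A, Z): Player A can switch to B (0 → 2). Not NE.
(B, X): Player A can switch to C (2 → 7). Not NE.
(B, Y): Player A can switch to C (8 → 9). Not NE.
(B, Z): Player B can switch to X (0 → 9). Not NE.
(C, X): Player B can switch to Y (0 → 8). Not NE.
(C, Y): Player B can switch to Z (8 → 9). Not NE.
(C, Z): Player A can switch to B (1 → 2). Not NE.

This game has no pure Nash equilibrium.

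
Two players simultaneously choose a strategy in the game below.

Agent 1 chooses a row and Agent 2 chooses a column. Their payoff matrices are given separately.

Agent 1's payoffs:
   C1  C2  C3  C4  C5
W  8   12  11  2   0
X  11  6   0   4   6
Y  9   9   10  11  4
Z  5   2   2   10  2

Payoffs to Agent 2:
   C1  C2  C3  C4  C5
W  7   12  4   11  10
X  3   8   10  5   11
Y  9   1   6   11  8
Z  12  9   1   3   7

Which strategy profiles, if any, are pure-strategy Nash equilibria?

(W, C2), (X, C5), (Y, C4)

(W, C1): Agent 1 can switch to X (8 → 11). Not NE.
(W, C2): Agent 1 gets 12, best alternative 9; Agent 2 gets 12, best alternative 11. No profitable deviation — NE.
(W, C3): Agent 2 can switch to C1 (4 → 7). Not NE.
(W, C4): Agent 1 can switch to X (2 → 4). Not NE.
(W, C5): Agent 1 can switch to X (0 → 6). Not NE.
(X, C1): Agent 2 can switch to C2 (3 → 8). Not NE.
(X, C2): Agent 1 can switch to W (6 → 12). Not NE.
(X, C5): Agent 1 gets 6, best alternative 4; Agent 2 gets 11, best alternative 10. No profitable deviation — NE.
(Y, C4): Agent 1 gets 11, best alternative 10; Agent 2 gets 11, best alternative 9. No profitable deviation — NE.
(The remaining 11 profiles each have a profitable deviation by the same check.)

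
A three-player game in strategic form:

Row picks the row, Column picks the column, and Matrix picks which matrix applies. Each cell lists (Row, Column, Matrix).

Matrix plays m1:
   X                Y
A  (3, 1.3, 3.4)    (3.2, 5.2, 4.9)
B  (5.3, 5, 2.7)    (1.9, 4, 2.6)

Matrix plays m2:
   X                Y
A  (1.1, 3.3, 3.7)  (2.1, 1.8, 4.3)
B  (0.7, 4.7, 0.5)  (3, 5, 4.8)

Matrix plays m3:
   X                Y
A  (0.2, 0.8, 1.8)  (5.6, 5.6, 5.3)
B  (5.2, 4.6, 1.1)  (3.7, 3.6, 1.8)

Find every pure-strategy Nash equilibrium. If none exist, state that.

Pure-strategy Nash equilibria: (A, X, m2) and (A, Y, m3) and (B, X, m1) and (B, Y, m2)

Row against (X, m1): payoffs 3, 5.3 → best response B.
Row against (X, m2): payoffs 1.1, 0.7 → best response A.
Row against (X, m3): payoffs 0.2, 5.2 → best response B.
Row against (Y, m1): payoffs 3.2, 1.9 → best response A.
Row against (Y, m2): payoffs 2.1, 3 → best response B.
Row against (Y, m3): payoffs 5.6, 3.7 → best response A.
Column against (A, m1): payoffs 1.3, 5.2 → best response Y.
Column against (A, m2): payoffs 3.3, 1.8 → best response X.
Column against (A, m3): payoffs 0.8, 5.6 → best response Y.
Column against (B, m1): payoffs 5, 4 → best response X.
Column against (B, m2): payoffs 4.7, 5 → best response Y.
Column against (B, m3): payoffs 4.6, 3.6 → best response X.
Matrix against (A, X): payoffs 3.4, 3.7, 1.8 → best response m2.
Matrix against (A, Y): payoffs 4.9, 4.3, 5.3 → best response m3.
Matrix against (B, X): payoffs 2.7, 0.5, 1.1 → best response m1.
Matrix against (B, Y): payoffs 2.6, 4.8, 1.8 → best response m2.
Mutual best responses: (A, X, m2); (A, Y, m3); (B, X, m1); (B, Y, m2).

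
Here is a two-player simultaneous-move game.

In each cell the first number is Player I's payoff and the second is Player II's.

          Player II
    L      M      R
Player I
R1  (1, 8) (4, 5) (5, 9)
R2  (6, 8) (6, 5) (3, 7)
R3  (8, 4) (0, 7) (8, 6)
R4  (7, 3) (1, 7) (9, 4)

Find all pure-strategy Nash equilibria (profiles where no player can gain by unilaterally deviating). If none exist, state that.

This game has no pure Nash equilibrium.

For each player, find the best response to each opponent profile; mutual best responses are the pure NE.
Player I against L: payoffs 1, 6, 8, 7 → best response R3.
Player I against M: payoffs 4, 6, 0, 1 → best response R2.
Player I against R: payoffs 5, 3, 8, 9 → best response R4.
Player II against R1: payoffs 8, 5, 9 → best response R.
Player II against R2: payoffs 8, 5, 7 → best response L.
Player II against R3: payoffs 4, 7, 6 → best response M.
Player II against R4: payoffs 3, 7, 4 → best response M.
No profile is a mutual best response for all players.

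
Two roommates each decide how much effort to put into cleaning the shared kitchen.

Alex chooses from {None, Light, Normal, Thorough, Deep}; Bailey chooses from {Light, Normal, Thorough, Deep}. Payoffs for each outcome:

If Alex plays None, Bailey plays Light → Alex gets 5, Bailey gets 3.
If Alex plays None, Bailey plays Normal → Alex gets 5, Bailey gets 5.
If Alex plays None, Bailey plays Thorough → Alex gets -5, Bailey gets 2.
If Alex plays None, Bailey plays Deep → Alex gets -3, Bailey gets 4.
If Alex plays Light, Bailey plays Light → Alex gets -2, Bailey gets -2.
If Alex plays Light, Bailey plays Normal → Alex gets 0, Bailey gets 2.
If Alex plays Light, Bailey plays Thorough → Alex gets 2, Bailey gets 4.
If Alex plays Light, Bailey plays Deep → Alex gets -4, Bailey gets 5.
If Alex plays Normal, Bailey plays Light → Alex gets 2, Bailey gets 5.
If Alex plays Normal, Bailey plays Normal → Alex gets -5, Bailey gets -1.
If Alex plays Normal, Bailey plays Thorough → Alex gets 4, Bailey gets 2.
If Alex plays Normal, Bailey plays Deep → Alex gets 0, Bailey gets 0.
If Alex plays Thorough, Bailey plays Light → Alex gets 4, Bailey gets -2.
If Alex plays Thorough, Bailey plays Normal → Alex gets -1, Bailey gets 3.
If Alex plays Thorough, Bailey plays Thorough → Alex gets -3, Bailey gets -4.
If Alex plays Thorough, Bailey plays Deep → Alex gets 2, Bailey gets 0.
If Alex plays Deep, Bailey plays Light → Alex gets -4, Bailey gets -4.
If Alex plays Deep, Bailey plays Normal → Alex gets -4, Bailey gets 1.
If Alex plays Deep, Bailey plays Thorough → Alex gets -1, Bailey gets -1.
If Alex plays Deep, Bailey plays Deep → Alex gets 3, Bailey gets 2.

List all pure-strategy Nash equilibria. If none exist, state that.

The pure Nash equilibria are (None, Normal), (Deep, Deep).

(None, Light): Bailey can switch to Normal (3 → 5). Not NE.
(None, Normal): Alex gets 5, best alternative 0; Bailey gets 5, best alternative 4. No profitable deviation — NE.
(None, Thorough): Alex can switch to Light (-5 → 2). Not NE.
(None, Deep): Alex can switch to Normal (-3 → 0). Not NE.
(Light, Light): Alex can switch to None (-2 → 5). Not NE.
(Light, Normal): Alex can switch to None (0 → 5). Not NE.
(Light, Thorough): Alex can switch to Normal (2 → 4). Not NE.
(Deep, Deep): Alex gets 3, best alternative 2; Bailey gets 2, best alternative 1. No profitable deviation — NE.
(The remaining 12 profiles each have a profitable deviation by the same check.)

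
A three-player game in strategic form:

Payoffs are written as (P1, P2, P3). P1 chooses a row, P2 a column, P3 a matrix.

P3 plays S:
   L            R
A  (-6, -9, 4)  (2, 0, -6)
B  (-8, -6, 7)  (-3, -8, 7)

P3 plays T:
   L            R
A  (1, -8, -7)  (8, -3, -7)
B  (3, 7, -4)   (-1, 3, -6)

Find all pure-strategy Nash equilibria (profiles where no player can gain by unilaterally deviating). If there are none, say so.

(A, R, S)

(A, L, S): P2 can switch to R (-9 → 0). Not NE.
(A, L, T): P1 can switch to B (1 → 3). Not NE.
(A, R, S): P1 gets 2, best alternative -3; P2 gets 0, best alternative -9; P3 gets -6, best alternative -7. No profitable deviation — NE.
(A, R, T): P3 can switch to S (-7 → -6). Not NE.
(B, L, S): P1 can switch to A (-8 → -6). Not NE.
(B, L, T): P3 can switch to S (-4 → 7). Not NE.
(B, R, S): P1 can switch to A (-3 → 2). Not NE.
(B, R, T): P1 can switch to A (-1 → 8). Not NE.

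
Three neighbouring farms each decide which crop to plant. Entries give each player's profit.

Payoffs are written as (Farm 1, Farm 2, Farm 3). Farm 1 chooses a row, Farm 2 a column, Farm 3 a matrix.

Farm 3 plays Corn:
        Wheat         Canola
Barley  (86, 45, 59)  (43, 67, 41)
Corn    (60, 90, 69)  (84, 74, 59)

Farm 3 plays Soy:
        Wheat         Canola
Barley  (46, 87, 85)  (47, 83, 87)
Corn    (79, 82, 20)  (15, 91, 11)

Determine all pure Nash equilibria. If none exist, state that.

Farm 1 against (Wheat, Corn): payoffs 86, 60 → best response Barley.
Farm 1 against (Wheat, Soy): payoffs 46, 79 → best response Corn.
Farm 1 against (Canola, Corn): payoffs 43, 84 → best response Corn.
Farm 1 against (Canola, Soy): payoffs 47, 15 → best response Barley.
Farm 2 against (Barley, Corn): payoffs 45, 67 → best response Canola.
Farm 2 against (Barley, Soy): payoffs 87, 83 → best response Wheat.
Farm 2 against (Corn, Corn): payoffs 90, 74 → best response Wheat.
Farm 2 against (Corn, Soy): payoffs 82, 91 → best response Canola.
Farm 3 against (Barley, Wheat): payoffs 59, 85 → best response Soy.
Farm 3 against (Barley, Canola): payoffs 41, 87 → best response Soy.
Farm 3 against (Corn, Wheat): payoffs 69, 20 → best response Corn.
Farm 3 against (Corn, Canola): payoffs 59, 11 → best response Corn.
No profile is a mutual best response for all players.

There is no pure-strategy Nash equilibrium.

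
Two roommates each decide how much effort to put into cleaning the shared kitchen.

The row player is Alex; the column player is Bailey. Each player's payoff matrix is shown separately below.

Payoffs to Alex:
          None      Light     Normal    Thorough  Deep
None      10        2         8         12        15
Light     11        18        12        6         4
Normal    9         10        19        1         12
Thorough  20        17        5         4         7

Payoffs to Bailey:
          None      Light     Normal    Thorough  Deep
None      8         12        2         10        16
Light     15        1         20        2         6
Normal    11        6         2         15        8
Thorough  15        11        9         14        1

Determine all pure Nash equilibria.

The pure Nash equilibria are (None, Deep) and (Thorough, None).

Mark each player's best response to every combination of opponents' strategies; a profile where every player is best-responding is a pure Nash equilibrium.
Alex against None: payoffs 10, 11, 9, 20 → best response Thorough.
Alex against Light: payoffs 2, 18, 10, 17 → best response Light.
Alex against Normal: payoffs 8, 12, 19, 5 → best response Normal.
Alex against Thorough: payoffs 12, 6, 1, 4 → best response None.
Alex against Deep: payoffs 15, 4, 12, 7 → best response None.
Bailey against None: payoffs 8, 12, 2, 10, 16 → best response Deep.
Bailey against Light: payoffs 15, 1, 20, 2, 6 → best response Normal.
Bailey against Normal: payoffs 11, 6, 2, 15, 8 → best response Thorough.
Bailey against Thorough: payoffs 15, 11, 9, 14, 1 → best response None.
Mutual best responses: (None, Deep); (Thorough, None).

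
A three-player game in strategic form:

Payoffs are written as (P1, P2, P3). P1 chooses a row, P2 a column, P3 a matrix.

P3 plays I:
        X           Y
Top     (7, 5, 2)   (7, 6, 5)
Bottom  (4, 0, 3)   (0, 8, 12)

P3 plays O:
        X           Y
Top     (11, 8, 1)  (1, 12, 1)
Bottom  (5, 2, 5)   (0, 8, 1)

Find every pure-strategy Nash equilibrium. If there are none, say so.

P1 against (X, I): payoffs 7, 4 → best response Top.
P1 against (X, O): payoffs 11, 5 → best response Top.
P1 against (Y, I): payoffs 7, 0 → best response Top.
P1 against (Y, O): payoffs 1, 0 → best response Top.
P2 against (Top, I): payoffs 5, 6 → best response Y.
P2 against (Top, O): payoffs 8, 12 → best response Y.
P2 against (Bottom, I): payoffs 0, 8 → best response Y.
P2 against (Bottom, O): payoffs 2, 8 → best response Y.
P3 against (Top, X): payoffs 2, 1 → best response I.
P3 against (Top, Y): payoffs 5, 1 → best response I.
P3 against (Bottom, X): payoffs 3, 5 → best response O.
P3 against (Bottom, Y): payoffs 12, 1 → best response I.
Mutual best responses: (Top, Y, I).

Pure NE: (Top, Y, I)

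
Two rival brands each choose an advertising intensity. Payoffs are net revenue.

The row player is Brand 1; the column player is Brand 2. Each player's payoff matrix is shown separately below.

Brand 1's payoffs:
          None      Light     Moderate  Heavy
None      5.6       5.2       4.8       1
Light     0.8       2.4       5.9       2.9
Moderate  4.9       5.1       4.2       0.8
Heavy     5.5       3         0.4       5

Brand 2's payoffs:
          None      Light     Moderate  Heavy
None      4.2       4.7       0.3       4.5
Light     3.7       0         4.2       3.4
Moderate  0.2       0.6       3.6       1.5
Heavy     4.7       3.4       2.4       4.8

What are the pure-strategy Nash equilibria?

Pure-strategy Nash equilibria: (None, Light), (Light, Moderate), (Heavy, Heavy)

For each player, find the best response to each opponent profile; mutual best responses are the pure NE.
Brand 1 against None: payoffs 5.6, 0.8, 4.9, 5.5 → best response None.
Brand 1 against Light: payoffs 5.2, 2.4, 5.1, 3 → best response None.
Brand 1 against Moderate: payoffs 4.8, 5.9, 4.2, 0.4 → best response Light.
Brand 1 against Heavy: payoffs 1, 2.9, 0.8, 5 → best response Heavy.
Brand 2 against None: payoffs 4.2, 4.7, 0.3, 4.5 → best response Light.
Brand 2 against Light: payoffs 3.7, 0, 4.2, 3.4 → best response Moderate.
Brand 2 against Moderate: payoffs 0.2, 0.6, 3.6, 1.5 → best response Moderate.
Brand 2 against Heavy: payoffs 4.7, 3.4, 2.4, 4.8 → best response Heavy.
Mutual best responses: (None, Light); (Light, Moderate); (Heavy, Heavy).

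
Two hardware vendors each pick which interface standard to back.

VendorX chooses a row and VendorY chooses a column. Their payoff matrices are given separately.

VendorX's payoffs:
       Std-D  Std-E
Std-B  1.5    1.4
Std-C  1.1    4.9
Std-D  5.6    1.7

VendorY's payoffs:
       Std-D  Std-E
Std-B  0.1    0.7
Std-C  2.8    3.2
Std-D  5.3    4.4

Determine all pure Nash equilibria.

Mark each player's best response to every combination of opponents' strategies; a profile where every player is best-responding is a pure Nash equilibrium.
VendorX against Std-D: payoffs 1.5, 1.1, 5.6 → best response Std-D.
VendorX against Std-E: payoffs 1.4, 4.9, 1.7 → best response Std-C.
VendorY against Std-B: payoffs 0.1, 0.7 → best response Std-E.
VendorY against Std-C: payoffs 2.8, 3.2 → best response Std-E.
VendorY against Std-D: payoffs 5.3, 4.4 → best response Std-D.
Mutual best responses: (Std-C, Std-E); (Std-D, Std-D).

(Std-C, Std-E), (Std-D, Std-D)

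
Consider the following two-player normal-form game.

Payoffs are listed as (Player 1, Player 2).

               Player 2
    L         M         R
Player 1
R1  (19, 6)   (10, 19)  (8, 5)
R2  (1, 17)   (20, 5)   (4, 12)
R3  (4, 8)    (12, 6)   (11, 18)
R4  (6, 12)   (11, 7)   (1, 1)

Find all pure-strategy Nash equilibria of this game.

Mark each player's best response to every combination of opponents' strategies; a profile where every player is best-responding is a pure Nash equilibrium.
Player 1 against L: payoffs 19, 1, 4, 6 → best response R1.
Player 1 against M: payoffs 10, 20, 12, 11 → best response R2.
Player 1 against R: payoffs 8, 4, 11, 1 → best response R3.
Player 2 against R1: payoffs 6, 19, 5 → best response M.
Player 2 against R2: payoffs 17, 5, 12 → best response L.
Player 2 against R3: payoffs 8, 6, 18 → best response R.
Player 2 against R4: payoffs 12, 7, 1 → best response L.
Mutual best responses: (R3, R).

The unique pure-strategy Nash equilibrium is (R3, R).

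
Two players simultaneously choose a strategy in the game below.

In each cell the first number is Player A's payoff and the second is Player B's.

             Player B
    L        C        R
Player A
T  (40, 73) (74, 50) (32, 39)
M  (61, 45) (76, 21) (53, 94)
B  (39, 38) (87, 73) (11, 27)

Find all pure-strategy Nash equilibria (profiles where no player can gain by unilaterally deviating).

(T, L): Player A can switch to M (40 → 61). Not NE.
(T, C): Player A can switch to M (74 → 76). Not NE.
(T, R): Player A can switch to M (32 → 53). Not NE.
(M, L): Player B can switch to R (45 → 94). Not NE.
(M, C): Player A can switch to B (76 → 87). Not NE.
(M, R): Player A gets 53, best alternative 32; Player B gets 94, best alternative 45. No profitable deviation — NE.
(B, L): Player A can switch to T (39 → 40). Not NE.
(B, C): Player A gets 87, best alternative 76; Player B gets 73, best alternative 38. No profitable deviation — NE.
(The remaining 1 profile has a profitable deviation by the same check.)

The pure Nash equilibria are (M, R), (B, C).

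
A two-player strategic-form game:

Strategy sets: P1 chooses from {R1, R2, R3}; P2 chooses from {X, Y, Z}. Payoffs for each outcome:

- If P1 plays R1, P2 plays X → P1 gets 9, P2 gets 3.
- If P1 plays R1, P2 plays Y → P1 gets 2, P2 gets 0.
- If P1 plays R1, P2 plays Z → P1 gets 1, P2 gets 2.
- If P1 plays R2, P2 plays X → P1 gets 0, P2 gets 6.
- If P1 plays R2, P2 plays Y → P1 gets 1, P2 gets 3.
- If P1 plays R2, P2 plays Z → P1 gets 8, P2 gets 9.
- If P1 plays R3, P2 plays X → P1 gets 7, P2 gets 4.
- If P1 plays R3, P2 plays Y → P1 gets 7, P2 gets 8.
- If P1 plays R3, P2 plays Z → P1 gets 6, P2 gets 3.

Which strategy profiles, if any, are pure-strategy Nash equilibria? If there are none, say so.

The pure Nash equilibria are (R1, X) and (R2, Z) and (R3, Y).

For each player, find the best response to each opponent profile; mutual best responses are the pure NE.
P1 against X: payoffs 9, 0, 7 → best response R1.
P1 against Y: payoffs 2, 1, 7 → best response R3.
P1 against Z: payoffs 1, 8, 6 → best response R2.
P2 against R1: payoffs 3, 0, 2 → best response X.
P2 against R2: payoffs 6, 3, 9 → best response Z.
P2 against R3: payoffs 4, 8, 3 → best response Y.
Mutual best responses: (R1, X); (R2, Z); (R3, Y).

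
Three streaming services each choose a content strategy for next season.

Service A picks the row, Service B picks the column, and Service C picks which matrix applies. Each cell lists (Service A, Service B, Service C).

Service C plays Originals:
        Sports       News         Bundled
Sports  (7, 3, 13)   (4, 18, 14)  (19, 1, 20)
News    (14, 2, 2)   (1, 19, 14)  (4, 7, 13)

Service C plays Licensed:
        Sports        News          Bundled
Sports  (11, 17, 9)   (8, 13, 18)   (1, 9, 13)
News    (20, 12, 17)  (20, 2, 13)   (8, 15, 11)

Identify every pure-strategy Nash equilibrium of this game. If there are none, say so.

Service A against (Sports, Originals): payoffs 7, 14 → best response News.
Service A against (Sports, Licensed): payoffs 11, 20 → best response News.
Service A against (News, Originals): payoffs 4, 1 → best response Sports.
Service A against (News, Licensed): payoffs 8, 20 → best response News.
Service A against (Bundled, Originals): payoffs 19, 4 → best response Sports.
Service A against (Bundled, Licensed): payoffs 1, 8 → best response News.
Service B against (Sports, Originals): payoffs 3, 18, 1 → best response News.
Service B against (Sports, Licensed): payoffs 17, 13, 9 → best response Sports.
Service B against (News, Originals): payoffs 2, 19, 7 → best response News.
Service B against (News, Licensed): payoffs 12, 2, 15 → best response Bundled.
Service C against (Sports, Sports): payoffs 13, 9 → best response Originals.
Service C against (Sports, News): payoffs 14, 18 → best response Licensed.
Service C against (Sports, Bundled): payoffs 20, 13 → best response Originals.
Service C against (News, Sports): payoffs 2, 17 → best response Licensed.
Service C against (News, News): payoffs 14, 13 → best response Originals.
Service C against (News, Bundled): payoffs 13, 11 → best response Originals.
No profile is a mutual best response for all players.

No pure-strategy Nash equilibrium.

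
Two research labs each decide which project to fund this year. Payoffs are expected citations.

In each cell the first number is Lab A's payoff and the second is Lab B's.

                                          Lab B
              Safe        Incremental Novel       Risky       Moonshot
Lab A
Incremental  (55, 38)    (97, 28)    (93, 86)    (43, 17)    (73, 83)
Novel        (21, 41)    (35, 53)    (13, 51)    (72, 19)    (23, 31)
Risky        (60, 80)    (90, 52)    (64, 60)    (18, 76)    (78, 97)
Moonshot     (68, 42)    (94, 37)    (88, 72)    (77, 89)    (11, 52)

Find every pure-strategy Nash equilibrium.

For each player, find the best response to each opponent profile; mutual best responses are the pure NE.
Lab A against Safe: payoffs 55, 21, 60, 68 → best response Moonshot.
Lab A against Incremental: payoffs 97, 35, 90, 94 → best response Incremental.
Lab A against Novel: payoffs 93, 13, 64, 88 → best response Incremental.
Lab A against Risky: payoffs 43, 72, 18, 77 → best response Moonshot.
Lab A against Moonshot: payoffs 73, 23, 78, 11 → best response Risky.
Lab B against Incremental: payoffs 38, 28, 86, 17, 83 → best response Novel.
Lab B against Novel: payoffs 41, 53, 51, 19, 31 → best response Incremental.
Lab B against Risky: payoffs 80, 52, 60, 76, 97 → best response Moonshot.
Lab B against Moonshot: payoffs 42, 37, 72, 89, 52 → best response Risky.
Mutual best responses: (Incremental, Novel); (Risky, Moonshot); (Moonshot, Risky).

(Incremental, Novel); (Risky, Moonshot); (Moonshot, Risky)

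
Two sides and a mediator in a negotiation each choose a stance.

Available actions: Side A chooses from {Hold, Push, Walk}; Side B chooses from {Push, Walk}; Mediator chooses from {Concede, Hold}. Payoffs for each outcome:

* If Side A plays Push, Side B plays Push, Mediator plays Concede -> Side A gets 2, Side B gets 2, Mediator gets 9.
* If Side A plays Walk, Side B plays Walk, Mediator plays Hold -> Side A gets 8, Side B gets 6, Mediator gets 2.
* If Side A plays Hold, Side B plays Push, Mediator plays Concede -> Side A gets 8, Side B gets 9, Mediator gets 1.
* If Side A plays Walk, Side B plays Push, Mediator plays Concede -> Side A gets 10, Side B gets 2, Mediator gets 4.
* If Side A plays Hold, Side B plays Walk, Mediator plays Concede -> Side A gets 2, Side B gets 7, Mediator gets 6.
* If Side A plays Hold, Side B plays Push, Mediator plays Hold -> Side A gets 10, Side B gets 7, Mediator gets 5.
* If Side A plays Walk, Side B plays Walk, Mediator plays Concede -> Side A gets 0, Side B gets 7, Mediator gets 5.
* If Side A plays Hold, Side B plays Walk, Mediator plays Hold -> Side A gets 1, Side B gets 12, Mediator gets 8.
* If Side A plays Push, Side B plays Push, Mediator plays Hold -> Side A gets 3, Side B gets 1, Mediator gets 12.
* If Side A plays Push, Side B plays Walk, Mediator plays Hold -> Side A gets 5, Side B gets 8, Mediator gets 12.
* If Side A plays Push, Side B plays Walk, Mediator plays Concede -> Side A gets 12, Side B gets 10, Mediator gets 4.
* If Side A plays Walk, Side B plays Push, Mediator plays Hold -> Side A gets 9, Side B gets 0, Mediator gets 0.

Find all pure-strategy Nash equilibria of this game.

none

For each strategy profile, look for a profitable unilateral deviation.
(Hold, Push, Concede): Side A can switch to Walk (8 → 10). Not NE.
(Hold, Push, Hold): Side B can switch to Walk (7 → 12). Not NE.
(Hold, Walk, Concede): Side A can switch to Push (2 → 12). Not NE.
(Hold, Walk, Hold): Side A can switch to Push (1 → 5). Not NE.
(Push, Push, Concede): Side A can switch to Hold (2 → 8). Not NE.
(Push, Push, Hold): Side A can switch to Hold (3 → 10). Not NE.
(Push, Walk, Concede): Mediator can switch to Hold (4 → 12). Not NE.
(Push, Walk, Hold): Side A can switch to Walk (5 → 8). Not NE.
(Walk, Push, Concede): Side B can switch to Walk (2 → 7). Not NE.
(Walk, Push, Hold): Side A can switch to Hold (9 → 10). Not NE.
(Walk, Walk, Concede): Side A can switch to Hold (0 → 2). Not NE.
(Walk, Walk, Hold): Mediator can switch to Concede (2 → 5). Not NE.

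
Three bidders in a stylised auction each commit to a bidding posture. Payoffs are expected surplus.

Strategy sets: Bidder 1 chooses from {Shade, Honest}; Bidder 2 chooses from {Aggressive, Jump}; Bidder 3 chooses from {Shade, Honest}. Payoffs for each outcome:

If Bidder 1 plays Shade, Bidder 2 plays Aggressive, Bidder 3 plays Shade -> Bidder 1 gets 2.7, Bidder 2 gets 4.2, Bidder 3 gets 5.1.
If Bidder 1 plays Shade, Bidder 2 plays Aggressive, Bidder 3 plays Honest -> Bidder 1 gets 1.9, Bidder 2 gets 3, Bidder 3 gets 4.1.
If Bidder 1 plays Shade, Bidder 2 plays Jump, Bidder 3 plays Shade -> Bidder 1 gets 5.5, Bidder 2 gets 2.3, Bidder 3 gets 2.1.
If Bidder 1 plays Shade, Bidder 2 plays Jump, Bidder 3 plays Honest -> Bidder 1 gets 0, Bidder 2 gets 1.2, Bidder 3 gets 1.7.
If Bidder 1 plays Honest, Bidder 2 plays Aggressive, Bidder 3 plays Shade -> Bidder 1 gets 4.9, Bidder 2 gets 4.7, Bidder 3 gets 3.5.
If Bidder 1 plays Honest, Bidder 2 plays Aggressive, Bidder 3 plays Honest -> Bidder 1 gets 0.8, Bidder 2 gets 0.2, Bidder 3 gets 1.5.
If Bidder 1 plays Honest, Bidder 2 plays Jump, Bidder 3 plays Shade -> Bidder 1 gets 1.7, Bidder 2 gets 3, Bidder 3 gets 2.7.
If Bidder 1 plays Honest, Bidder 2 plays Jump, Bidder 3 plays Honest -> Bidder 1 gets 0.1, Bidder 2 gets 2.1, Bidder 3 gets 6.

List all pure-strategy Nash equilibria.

Bidder 1 against (Aggressive, Shade): payoffs 2.7, 4.9 → best response Honest.
Bidder 1 against (Aggressive, Honest): payoffs 1.9, 0.8 → best response Shade.
Bidder 1 against (Jump, Shade): payoffs 5.5, 1.7 → best response Shade.
Bidder 1 against (Jump, Honest): payoffs 0, 0.1 → best response Honest.
Bidder 2 against (Shade, Shade): payoffs 4.2, 2.3 → best response Aggressive.
Bidder 2 against (Shade, Honest): payoffs 3, 1.2 → best response Aggressive.
Bidder 2 against (Honest, Shade): payoffs 4.7, 3 → best response Aggressive.
Bidder 2 against (Honest, Honest): payoffs 0.2, 2.1 → best response Jump.
Bidder 3 against (Shade, Aggressive): payoffs 5.1, 4.1 → best response Shade.
Bidder 3 against (Shade, Jump): payoffs 2.1, 1.7 → best response Shade.
Bidder 3 against (Honest, Aggressive): payoffs 3.5, 1.5 → best response Shade.
Bidder 3 against (Honest, Jump): payoffs 2.7, 6 → best response Honest.
Mutual best responses: (Honest, Aggressive, Shade); (Honest, Jump, Honest).

The pure Nash equilibria are (Honest, Aggressive, Shade); (Honest, Jump, Honest).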